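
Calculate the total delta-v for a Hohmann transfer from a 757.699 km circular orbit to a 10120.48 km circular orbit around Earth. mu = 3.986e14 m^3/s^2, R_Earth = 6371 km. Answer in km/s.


r1 = 7128.6990 km = 7.128699e+06 m
r2 = 16491.4800 km = 1.649148e+07 m
dv1 = sqrt(mu/r1)*(sqrt(2*r2/(r1+r2)) - 1) = 1358.6023 m/s
dv2 = sqrt(mu/r2)*(1 - sqrt(2*r1/(r1+r2))) = 1096.7096 m/s
total dv = |dv1| + |dv2| = 1358.6023 + 1096.7096 = 2455.3119 m/s = 2.4553 km/s

2.4553 km/s


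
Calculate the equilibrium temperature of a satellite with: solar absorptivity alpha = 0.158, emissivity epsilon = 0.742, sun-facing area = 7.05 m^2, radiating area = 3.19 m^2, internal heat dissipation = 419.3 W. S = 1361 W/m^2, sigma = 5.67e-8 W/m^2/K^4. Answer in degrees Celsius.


Numerator = alpha*S*A_sun + Q_int = 0.158*1361*7.05 + 419.3 = 1935.3179 W
Denominator = eps*sigma*A_rad = 0.742*5.67e-8*3.19 = 1.3420777e-07 W/K^4
T^4 = 1.4420312e+10 K^4
T = 346.5323 K = 73.3823 C

73.3823 degrees Celsius


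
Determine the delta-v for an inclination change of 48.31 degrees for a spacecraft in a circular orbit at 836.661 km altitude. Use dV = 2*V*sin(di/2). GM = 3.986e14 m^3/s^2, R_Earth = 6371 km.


r = 7207.6610 km = 7.207661e+06 m
V = sqrt(mu/r) = 7436.5495 m/s
di = 48.31 deg = 0.8431686 rad
dV = 2*V*sin(di/2) = 2*7436.5495*sin(0.4215843)
dV = 6086.1692 m/s = 6.0862 km/s

6.0862 km/s


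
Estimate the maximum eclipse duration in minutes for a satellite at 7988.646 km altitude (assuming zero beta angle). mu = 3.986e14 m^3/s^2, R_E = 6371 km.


r = 14359.6460 km
T = 285.4142 min
Eclipse fraction = arcsin(R_E/r)/pi = arcsin(6371.0000/14359.6460)/pi
= arcsin(0.4436739)/pi = 0.1463251
Eclipse duration = 0.1463251 * 285.4142 = 41.7633 min

41.7633 minutes


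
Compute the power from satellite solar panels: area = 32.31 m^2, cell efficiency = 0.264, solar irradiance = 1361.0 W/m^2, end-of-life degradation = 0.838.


P = area * eta * S * degradation
P = 32.31 * 0.264 * 1361.0 * 0.838
P = 9728.4361 W

9728.4361 W


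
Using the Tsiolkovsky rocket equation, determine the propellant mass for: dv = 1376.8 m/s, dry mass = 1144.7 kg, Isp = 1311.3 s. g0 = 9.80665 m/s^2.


ve = Isp * g0 = 1311.3 * 9.80665 = 12859.460145 m/s
mass ratio = exp(dv/ve) = exp(1376.8/12859.460145) = 1.11300676
m_prop = m_dry * (mr - 1) = 1144.7 * (1.11300676 - 1)
m_prop = 129.3588 kg

129.3588 kg


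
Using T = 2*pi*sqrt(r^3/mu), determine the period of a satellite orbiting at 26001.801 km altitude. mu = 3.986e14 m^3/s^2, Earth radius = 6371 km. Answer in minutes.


r = 32372.8010 km = 3.2372801e+07 m
T = 2*pi*sqrt(r^3/mu) = 2*pi*sqrt(3.3926639e+22 / 3.986e14)
T = 57967.1085 s = 966.1185 min

966.1185 minutes


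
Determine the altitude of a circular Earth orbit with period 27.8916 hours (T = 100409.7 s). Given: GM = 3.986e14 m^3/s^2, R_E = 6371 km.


T = 100409.7 s
r = (mu*T^2/(4*pi^2))^(1/3) = (3.986e14 * 100409.7^2 / (4*pi^2))^(1/3)
r = 4.6692053e+07 m = 46692.0525 km
alt = r - R_E = 46692.0525 - 6371 = 40321.0525 km

40321.0525 km


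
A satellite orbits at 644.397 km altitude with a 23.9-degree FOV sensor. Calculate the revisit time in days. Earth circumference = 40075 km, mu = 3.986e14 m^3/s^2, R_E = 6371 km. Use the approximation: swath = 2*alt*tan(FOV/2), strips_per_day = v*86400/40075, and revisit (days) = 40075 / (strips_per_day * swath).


swath = 2*644.397*tan(0.2085668) = 272.7663 km
v = sqrt(mu/r) = 7537.7637 m/s = 7.5378 km/s
strips/day = v*86400/40075 = 7.5378*86400/40075 = 16.2511
coverage/day = strips * swath = 16.2511 * 272.7663 = 4432.7528 km
revisit = 40075 / 4432.7528 = 9.0407 days

9.0407 days


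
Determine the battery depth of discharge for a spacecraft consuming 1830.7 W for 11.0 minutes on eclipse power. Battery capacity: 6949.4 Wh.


E_used = P * t / 60 = 1830.7 * 11.0 / 60 = 335.6283 Wh
DOD = E_used / E_total * 100 = 335.6283 / 6949.4 * 100
DOD = 4.8296 %

4.8296 %


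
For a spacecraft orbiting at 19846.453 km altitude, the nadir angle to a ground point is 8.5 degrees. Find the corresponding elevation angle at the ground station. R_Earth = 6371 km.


r = R_E + alt = 26217.4530 km
Law of sines in the satellite / Earth-center / ground-point triangle:
  sin(nadir)/R_E = sin(90 + el)/r  =>  cos(el) = (r/R_E)*sin(nadir)
cos(el) = (26217.4530 / 6371.0000) * sin(8.5 deg) = 0.608254
el = arccos(0.608254) = 52.5366 deg
(Earth-central angle = 90 - nadir - el = 28.9634 deg)

52.5366 degrees


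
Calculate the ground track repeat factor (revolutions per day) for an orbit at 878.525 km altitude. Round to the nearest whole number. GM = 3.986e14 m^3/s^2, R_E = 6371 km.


r = 7.249525e+06 m
T = 2*pi*sqrt(r^3/mu) = 6142.9298 s = 102.3822 min
revs/day = 1440 / 102.3822 = 14.0650
Rounded: 14 revolutions per day

14 revolutions per day


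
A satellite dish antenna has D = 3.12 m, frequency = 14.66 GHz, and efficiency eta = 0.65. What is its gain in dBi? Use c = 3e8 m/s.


lambda = c/f = 3e8 / 1.466e+10 = 0.02046385 m
G = eta*(pi*D/lambda)^2 = 0.65*(pi*3.12/0.02046385)^2
G = 149124.0607 (linear)
G = 10*log10(149124.0607) = 51.7355 dBi

51.7355 dBi


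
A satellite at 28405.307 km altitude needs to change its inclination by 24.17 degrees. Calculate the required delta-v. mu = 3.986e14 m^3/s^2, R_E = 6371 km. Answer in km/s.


r = 34776.3070 km = 3.4776307e+07 m
V = sqrt(mu/r) = 3385.5319 m/s
di = 24.17 deg = 0.4218461 rad
dV = 2*V*sin(di/2) = 2*3385.5319*sin(0.210923)
dV = 1417.6074 m/s = 1.4176 km/s

1.4176 km/s


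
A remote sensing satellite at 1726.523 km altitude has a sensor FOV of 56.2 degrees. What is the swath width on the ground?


FOV = 56.2 deg = 0.980875 rad
swath = 2 * alt * tan(FOV/2) = 2 * 1726.523 * tan(0.4904375)
swath = 2 * 1726.523 * 0.5339503
swath = 1843.7549 km

1843.7549 km


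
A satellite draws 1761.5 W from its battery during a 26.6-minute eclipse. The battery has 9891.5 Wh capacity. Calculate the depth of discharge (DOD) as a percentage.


E_used = P * t / 60 = 1761.5 * 26.6 / 60 = 780.9317 Wh
DOD = E_used / E_total * 100 = 780.9317 / 9891.5 * 100
DOD = 7.8950 %

7.8950 %


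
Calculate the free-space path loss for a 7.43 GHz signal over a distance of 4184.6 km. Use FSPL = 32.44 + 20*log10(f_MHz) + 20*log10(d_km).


f = 7.43 GHz = 7430.0000 MHz
d = 4184.6 km
FSPL = 32.44 + 20*log10(7430.0000) + 20*log10(4184.6)
FSPL = 32.44 + 77.4198 + 72.4331
FSPL = 182.2929 dB

182.2929 dB


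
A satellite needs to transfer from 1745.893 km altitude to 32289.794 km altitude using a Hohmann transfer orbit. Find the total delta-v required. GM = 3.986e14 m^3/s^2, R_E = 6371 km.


r1 = 8116.8930 km = 8.116893e+06 m
r2 = 38660.7940 km = 3.8660794e+07 m
dv1 = sqrt(mu/r1)*(sqrt(2*r2/(r1+r2)) - 1) = 2001.9127 m/s
dv2 = sqrt(mu/r2)*(1 - sqrt(2*r1/(r1+r2))) = 1319.3719 m/s
total dv = |dv1| + |dv2| = 2001.9127 + 1319.3719 = 3321.2846 m/s = 3.3213 km/s

3.3213 km/s


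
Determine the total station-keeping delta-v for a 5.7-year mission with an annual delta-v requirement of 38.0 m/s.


dV = rate * years = 38.0 * 5.7
dV = 216.6000 m/s

216.6000 m/s


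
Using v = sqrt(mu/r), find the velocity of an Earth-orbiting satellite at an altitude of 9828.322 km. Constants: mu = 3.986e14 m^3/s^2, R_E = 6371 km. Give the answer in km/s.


r = R_E + alt = 6371.0 + 9828.322 = 16199.3220 km = 1.6199322e+07 m
v = sqrt(mu/r) = sqrt(3.986e14 / 1.6199322e+07) = 4960.4403 m/s = 4.9604 km/s

4.9604 km/s


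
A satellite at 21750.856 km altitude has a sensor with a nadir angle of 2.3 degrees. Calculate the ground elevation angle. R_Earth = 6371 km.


r = R_E + alt = 28121.8560 km
Law of sines in the satellite / Earth-center / ground-point triangle:
  sin(nadir)/R_E = sin(90 + el)/r  =>  cos(el) = (r/R_E)*sin(nadir)
cos(el) = (28121.8560 / 6371.0000) * sin(2.3 deg) = 0.1771434
el = arccos(0.1771434) = 79.7966 deg
(Earth-central angle = 90 - nadir - el = 7.9034 deg)

79.7966 degrees


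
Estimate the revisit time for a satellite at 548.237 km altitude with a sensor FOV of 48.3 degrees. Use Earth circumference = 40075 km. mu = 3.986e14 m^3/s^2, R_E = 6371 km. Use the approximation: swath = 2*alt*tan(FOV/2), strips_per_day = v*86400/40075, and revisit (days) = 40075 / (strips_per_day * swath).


swath = 2*548.237*tan(0.421497) = 491.6253 km
v = sqrt(mu/r) = 7589.9610 m/s = 7.5900 km/s
strips/day = v*86400/40075 = 7.5900*86400/40075 = 16.3636
coverage/day = strips * swath = 16.3636 * 491.6253 = 8044.7763 km
revisit = 40075 / 8044.7763 = 4.9815 days

4.9815 days


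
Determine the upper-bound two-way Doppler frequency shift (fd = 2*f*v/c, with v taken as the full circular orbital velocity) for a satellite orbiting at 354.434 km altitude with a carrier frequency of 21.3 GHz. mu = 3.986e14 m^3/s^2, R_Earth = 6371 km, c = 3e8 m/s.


r = 6.725434e+06 m
v = sqrt(mu/r) = 7698.5421 m/s (worst-case radial velocity)
f = 21.3 GHz = 2.13e+10 Hz
fd = 2*f*v/c = 2*2.13e+10*7698.5421/3.0e+08
fd = 1.093193e+06 Hz

1.0932e+06 Hz


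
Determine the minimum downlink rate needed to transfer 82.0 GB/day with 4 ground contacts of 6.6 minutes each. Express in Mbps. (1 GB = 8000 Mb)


total contact time = 4 * 6.6 * 60 = 1584.0000 s
data = 82.0 GB = 656000.0000 Mb
rate = 656000.0000 / 1584.0000 = 414.1414 Mbps

414.1414 Mbps


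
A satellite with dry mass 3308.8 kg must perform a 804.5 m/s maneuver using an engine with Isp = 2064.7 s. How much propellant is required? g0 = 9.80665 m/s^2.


ve = Isp * g0 = 2064.7 * 9.80665 = 20247.790255 m/s
mass ratio = exp(dv/ve) = exp(804.5/20247.790255) = 1.04053263
m_prop = m_dry * (mr - 1) = 3308.8 * (1.04053263 - 1)
m_prop = 134.1144 kg

134.1144 kg


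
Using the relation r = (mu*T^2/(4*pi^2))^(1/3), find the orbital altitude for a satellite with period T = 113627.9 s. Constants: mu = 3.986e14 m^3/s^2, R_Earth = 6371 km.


T = 113627.9 s
r = (mu*T^2/(4*pi^2))^(1/3) = (3.986e14 * 113627.9^2 / (4*pi^2))^(1/3)
r = 5.0704812e+07 m = 50704.8115 km
alt = r - R_E = 50704.8115 - 6371 = 44333.8115 km

44333.8115 km


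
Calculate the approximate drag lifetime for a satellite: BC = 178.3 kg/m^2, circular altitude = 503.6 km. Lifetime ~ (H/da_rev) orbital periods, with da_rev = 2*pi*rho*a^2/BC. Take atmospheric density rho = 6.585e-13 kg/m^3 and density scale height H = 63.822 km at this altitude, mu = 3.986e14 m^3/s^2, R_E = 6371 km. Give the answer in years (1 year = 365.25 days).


a = R_E + alt = 6874.6000 km = 6.8746e+06 m
da_rev = 2*pi*rho*a^2/BC = 2*pi*6.585e-13*(6.8746e+06)^2/178.3 = 1.096678 m per revolution
N = H/da_rev = 63822.0000 m / 1.096678 m = 58195.7457 revolutions
P = 2*pi*sqrt(a^3/mu) = 5672.6028 s
lifetime = N*P = 58195.7457 * 5672.6028 = 3.3012135e+08 s = 3820.8489 days
years = 3820.8489 / 365.25 = 10.4609 years

10.4609 years


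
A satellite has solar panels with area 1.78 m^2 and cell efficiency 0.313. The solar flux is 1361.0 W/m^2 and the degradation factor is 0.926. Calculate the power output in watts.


P = area * eta * S * degradation
P = 1.78 * 0.313 * 1361.0 * 0.926
P = 702.1557 W

702.1557 W


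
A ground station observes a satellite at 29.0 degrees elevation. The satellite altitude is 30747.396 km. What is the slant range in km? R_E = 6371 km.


h = 30747.396 km, el = 29.0 deg
d = -R_E*sin(el) + sqrt((R_E*sin(el))^2 + 2*R_E*h + h^2)
d = -6371.0000*sin(0.5061455) + sqrt((6371.0000*0.4848096)^2 + 2*6371.0000*30747.396 + 30747.396^2)
d = 33609.0419 km

33609.0419 km


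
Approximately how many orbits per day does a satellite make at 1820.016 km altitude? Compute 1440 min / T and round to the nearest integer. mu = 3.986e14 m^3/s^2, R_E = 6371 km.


r = 8.191016e+06 m
T = 2*pi*sqrt(r^3/mu) = 7377.6472 s = 122.9608 min
revs/day = 1440 / 122.9608 = 11.7111
Rounded: 12 revolutions per day

12 revolutions per day


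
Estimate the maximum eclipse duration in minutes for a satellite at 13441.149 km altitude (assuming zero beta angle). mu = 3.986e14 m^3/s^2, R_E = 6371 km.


r = 19812.1490 km
T = 462.5486 min
Eclipse fraction = arcsin(R_E/r)/pi = arcsin(6371.0000/19812.1490)/pi
= arcsin(0.3215704)/pi = 0.1042107
Eclipse duration = 0.1042107 * 462.5486 = 48.2025 min

48.2025 minutes


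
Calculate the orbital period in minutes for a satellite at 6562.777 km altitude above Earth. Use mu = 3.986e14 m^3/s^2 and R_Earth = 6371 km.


r = 12933.7770 km = 1.2933777e+07 m
T = 2*pi*sqrt(r^3/mu) = 2*pi*sqrt(2.1635957e+21 / 3.986e14)
T = 14638.5909 s = 243.9765 min

243.9765 minutes


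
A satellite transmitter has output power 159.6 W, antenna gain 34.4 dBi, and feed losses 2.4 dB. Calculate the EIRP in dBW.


Pt = 159.6 W = 22.0303 dBW
EIRP = Pt_dBW + Gt - losses = 22.0303 + 34.4 - 2.4 = 54.0303 dBW

54.0303 dBW


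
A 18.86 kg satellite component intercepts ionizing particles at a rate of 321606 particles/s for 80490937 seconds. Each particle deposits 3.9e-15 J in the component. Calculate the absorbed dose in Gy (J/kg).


Total energy deposited = rate * time * E_per
  = 321606 * 80490937 * 3.9e-15 = 0.1009568 J
Dose = E_total / mass = 0.1009568 / 18.86
Dose = 0.005352961 Gy

0.0054 Gy


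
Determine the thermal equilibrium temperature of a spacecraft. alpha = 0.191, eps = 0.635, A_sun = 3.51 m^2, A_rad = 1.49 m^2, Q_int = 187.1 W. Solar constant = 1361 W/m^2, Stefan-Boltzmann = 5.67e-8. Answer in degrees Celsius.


Numerator = alpha*S*A_sun + Q_int = 0.191*1361*3.51 + 187.1 = 1099.5280 W
Denominator = eps*sigma*A_rad = 0.635*5.67e-8*1.49 = 5.3646705e-08 W/K^4
T^4 = 2.0495723e+10 K^4
T = 378.3692 K = 105.2192 C

105.2192 degrees Celsius


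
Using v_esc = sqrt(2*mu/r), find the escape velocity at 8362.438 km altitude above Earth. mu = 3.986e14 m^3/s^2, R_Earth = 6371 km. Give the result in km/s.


r = 6371.0 + 8362.438 = 14733.4380 km = 1.4733438e+07 m
v_esc = sqrt(2*mu/r) = sqrt(2*3.986e14 / 1.4733438e+07)
v_esc = 7355.8285 m/s = 7.3558 km/s

7.3558 km/s


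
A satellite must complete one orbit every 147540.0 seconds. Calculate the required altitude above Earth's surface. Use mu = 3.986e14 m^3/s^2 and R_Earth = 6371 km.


T = 147540.0 s
r = (mu*T^2/(4*pi^2))^(1/3) = (3.986e14 * 147540.0^2 / (4*pi^2))^(1/3)
r = 6.0348392e+07 m = 60348.3924 km
alt = r - R_E = 60348.3924 - 6371 = 53977.3924 km

53977.3924 km


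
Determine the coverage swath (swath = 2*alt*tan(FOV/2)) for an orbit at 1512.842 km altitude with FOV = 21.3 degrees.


FOV = 21.3 deg = 0.3717551 rad
swath = 2 * alt * tan(FOV/2) = 2 * 1512.842 * tan(0.1858776)
swath = 2 * 1512.842 * 0.1880483
swath = 568.9747 km

568.9747 km


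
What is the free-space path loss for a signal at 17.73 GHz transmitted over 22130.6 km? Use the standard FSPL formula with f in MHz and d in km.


f = 17.73 GHz = 17730.0000 MHz
d = 22130.6 km
FSPL = 32.44 + 20*log10(17730.0000) + 20*log10(22130.6)
FSPL = 32.44 + 84.9742 + 86.8999
FSPL = 204.3140 dB

204.3140 dB


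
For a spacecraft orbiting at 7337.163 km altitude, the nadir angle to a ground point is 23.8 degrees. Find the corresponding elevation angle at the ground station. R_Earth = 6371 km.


r = R_E + alt = 13708.1630 km
Law of sines in the satellite / Earth-center / ground-point triangle:
  sin(nadir)/R_E = sin(90 + el)/r  =>  cos(el) = (r/R_E)*sin(nadir)
cos(el) = (13708.1630 / 6371.0000) * sin(23.8 deg) = 0.8682883
el = arccos(0.8682883) = 29.7397 deg
(Earth-central angle = 90 - nadir - el = 36.4603 deg)

29.7397 degrees


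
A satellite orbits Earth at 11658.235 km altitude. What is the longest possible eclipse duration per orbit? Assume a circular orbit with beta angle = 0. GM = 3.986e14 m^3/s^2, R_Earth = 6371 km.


r = 18029.2350 km
T = 401.5373 min
Eclipse fraction = arcsin(R_E/r)/pi = arcsin(6371.0000/18029.2350)/pi
= arcsin(0.3533705)/pi = 0.1149645
Eclipse duration = 0.1149645 * 401.5373 = 46.1625 min

46.1625 minutes


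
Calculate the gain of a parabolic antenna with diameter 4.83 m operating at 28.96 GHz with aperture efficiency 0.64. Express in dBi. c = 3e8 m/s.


lambda = c/f = 3e8 / 2.896e+10 = 0.01035912 m
G = eta*(pi*D/lambda)^2 = 0.64*(pi*4.83/0.01035912)^2
G = 1.3731835e+06 (linear)
G = 10*log10(1.3731835e+06) = 61.3773 dBi

61.3773 dBi


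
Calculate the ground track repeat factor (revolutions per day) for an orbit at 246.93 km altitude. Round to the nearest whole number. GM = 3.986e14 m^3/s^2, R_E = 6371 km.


r = 6.61793e+06 m
T = 2*pi*sqrt(r^3/mu) = 5357.8984 s = 89.2983 min
revs/day = 1440 / 89.2983 = 16.1257
Rounded: 16 revolutions per day

16 revolutions per day


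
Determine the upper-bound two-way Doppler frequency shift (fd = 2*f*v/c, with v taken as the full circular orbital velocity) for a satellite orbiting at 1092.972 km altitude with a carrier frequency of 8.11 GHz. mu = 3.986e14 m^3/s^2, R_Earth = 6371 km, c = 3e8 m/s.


r = 7.463972e+06 m
v = sqrt(mu/r) = 7307.7494 m/s (worst-case radial velocity)
f = 8.11 GHz = 8.11e+09 Hz
fd = 2*f*v/c = 2*8.11e+09*7307.7494/3.0e+08
fd = 395105.6513 Hz

395105.6513 Hz


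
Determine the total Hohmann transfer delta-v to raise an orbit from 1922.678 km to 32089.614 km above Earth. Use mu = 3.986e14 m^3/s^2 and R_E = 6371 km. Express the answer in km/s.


r1 = 8293.6780 km = 8.293678e+06 m
r2 = 38460.6140 km = 3.8460614e+07 m
dv1 = sqrt(mu/r1)*(sqrt(2*r2/(r1+r2)) - 1) = 1959.5804 m/s
dv2 = sqrt(mu/r2)*(1 - sqrt(2*r1/(r1+r2))) = 1301.7800 m/s
total dv = |dv1| + |dv2| = 1959.5804 + 1301.7800 = 3261.3604 m/s = 3.2614 km/s

3.2614 km/s


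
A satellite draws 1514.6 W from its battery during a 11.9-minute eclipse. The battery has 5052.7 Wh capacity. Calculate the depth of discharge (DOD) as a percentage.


E_used = P * t / 60 = 1514.6 * 11.9 / 60 = 300.3957 Wh
DOD = E_used / E_total * 100 = 300.3957 / 5052.7 * 100
DOD = 5.9453 %

5.9453 %


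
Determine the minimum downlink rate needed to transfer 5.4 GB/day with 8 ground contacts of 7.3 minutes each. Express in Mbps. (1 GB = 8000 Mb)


total contact time = 8 * 7.3 * 60 = 3504.0000 s
data = 5.4 GB = 43200.0000 Mb
rate = 43200.0000 / 3504.0000 = 12.3288 Mbps

12.3288 Mbps


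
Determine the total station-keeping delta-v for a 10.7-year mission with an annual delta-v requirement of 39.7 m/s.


dV = rate * years = 39.7 * 10.7
dV = 424.7900 m/s

424.7900 m/s


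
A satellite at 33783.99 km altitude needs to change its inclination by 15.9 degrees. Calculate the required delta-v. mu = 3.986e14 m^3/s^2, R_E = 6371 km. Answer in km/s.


r = 40154.9900 km = 4.015499e+07 m
V = sqrt(mu/r) = 3150.6408 m/s
di = 15.9 deg = 0.2775074 rad
dV = 2*V*sin(di/2) = 2*3150.6408*sin(0.1387537)
dV = 871.5232 m/s = 0.8715232 km/s

0.8715 km/s


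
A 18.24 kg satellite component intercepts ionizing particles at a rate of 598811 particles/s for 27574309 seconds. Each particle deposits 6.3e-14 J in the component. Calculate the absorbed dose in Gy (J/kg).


Total energy deposited = rate * time * E_per
  = 598811 * 27574309 * 6.3e-14 = 1.0402 J
Dose = E_total / mass = 1.0402 / 18.24
Dose = 0.05703089 Gy

0.0570 Gy


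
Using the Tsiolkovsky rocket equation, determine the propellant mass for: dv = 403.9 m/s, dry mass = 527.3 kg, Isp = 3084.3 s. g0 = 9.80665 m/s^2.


ve = Isp * g0 = 3084.3 * 9.80665 = 30246.650595 m/s
mass ratio = exp(dv/ve) = exp(403.9/30246.650595) = 1.01344310
m_prop = m_dry * (mr - 1) = 527.3 * (1.01344310 - 1)
m_prop = 7.0885 kg

7.0885 kg


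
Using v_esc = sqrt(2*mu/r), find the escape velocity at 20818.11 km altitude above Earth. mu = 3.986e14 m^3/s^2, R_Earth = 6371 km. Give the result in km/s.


r = 6371.0 + 20818.11 = 27189.1100 km = 2.718911e+07 m
v_esc = sqrt(2*mu/r) = sqrt(2*3.986e14 / 2.718911e+07)
v_esc = 5414.8465 m/s = 5.4148 km/s

5.4148 km/s


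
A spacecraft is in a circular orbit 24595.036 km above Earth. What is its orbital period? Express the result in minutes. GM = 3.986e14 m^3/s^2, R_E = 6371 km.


r = 30966.0360 km = 3.0966036e+07 m
T = 2*pi*sqrt(r^3/mu) = 2*pi*sqrt(2.9693189e+22 / 3.986e14)
T = 54230.0048 s = 903.8334 min

903.8334 minutes


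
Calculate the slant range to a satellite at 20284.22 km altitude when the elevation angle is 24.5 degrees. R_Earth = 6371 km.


h = 20284.22 km, el = 24.5 deg
d = -R_E*sin(el) + sqrt((R_E*sin(el))^2 + 2*R_E*h + h^2)
d = -6371.0000*sin(0.4276057) + sqrt((6371.0000*0.4146932)^2 + 2*6371.0000*20284.22 + 20284.22^2)
d = 23375.1247 km

23375.1247 km


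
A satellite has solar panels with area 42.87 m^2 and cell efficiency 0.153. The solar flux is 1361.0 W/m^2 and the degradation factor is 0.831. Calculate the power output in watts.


P = area * eta * S * degradation
P = 42.87 * 0.153 * 1361.0 * 0.831
P = 7418.2944 W

7418.2944 W


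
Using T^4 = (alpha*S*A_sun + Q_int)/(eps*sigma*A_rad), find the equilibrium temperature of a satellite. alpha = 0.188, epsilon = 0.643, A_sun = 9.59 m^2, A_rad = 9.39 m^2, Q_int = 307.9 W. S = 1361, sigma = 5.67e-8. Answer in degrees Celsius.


Numerator = alpha*S*A_sun + Q_int = 0.188*1361*9.59 + 307.9 = 2761.6741 W
Denominator = eps*sigma*A_rad = 0.643*5.67e-8*9.39 = 3.4234156e-07 W/K^4
T^4 = 8.0670139e+09 K^4
T = 299.6941 K = 26.5441 C

26.5441 degrees Celsius


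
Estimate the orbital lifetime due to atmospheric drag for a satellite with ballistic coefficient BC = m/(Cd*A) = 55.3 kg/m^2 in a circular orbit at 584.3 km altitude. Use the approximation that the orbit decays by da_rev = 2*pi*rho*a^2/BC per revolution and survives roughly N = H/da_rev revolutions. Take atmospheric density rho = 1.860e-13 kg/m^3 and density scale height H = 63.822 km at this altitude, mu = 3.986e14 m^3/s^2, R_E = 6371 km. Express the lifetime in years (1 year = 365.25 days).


a = R_E + alt = 6955.3000 km = 6.9553e+06 m
da_rev = 2*pi*rho*a^2/BC = 2*pi*1.860e-13*(6.9553e+06)^2/55.3 = 1.022350 m per revolution
N = H/da_rev = 63822.0000 m / 1.022350 m = 62426.7886 revolutions
P = 2*pi*sqrt(a^3/mu) = 5772.7802 s
lifetime = N*P = 62426.7886 * 5772.7802 = 3.6037613e+08 s = 4171.0200 days
years = 4171.0200 / 365.25 = 11.4196 years

11.4196 years


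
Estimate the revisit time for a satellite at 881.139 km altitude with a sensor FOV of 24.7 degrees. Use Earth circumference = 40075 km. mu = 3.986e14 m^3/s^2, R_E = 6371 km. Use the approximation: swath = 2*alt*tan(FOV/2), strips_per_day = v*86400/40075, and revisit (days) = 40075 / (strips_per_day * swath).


swath = 2*881.139*tan(0.2155482) = 385.8500 km
v = sqrt(mu/r) = 7413.7099 m/s = 7.4137 km/s
strips/day = v*86400/40075 = 7.4137*86400/40075 = 15.9836
coverage/day = strips * swath = 15.9836 * 385.8500 = 6167.2896 km
revisit = 40075 / 6167.2896 = 6.4980 days

6.4980 days


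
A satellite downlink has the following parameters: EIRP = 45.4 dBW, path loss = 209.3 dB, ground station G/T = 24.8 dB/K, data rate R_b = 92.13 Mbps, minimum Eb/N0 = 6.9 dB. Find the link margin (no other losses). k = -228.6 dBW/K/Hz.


C/N0 = EIRP - FSPL + G/T - k = 45.4 - 209.3 + 24.8 - (-228.6)
C/N0 = 89.5000 dB-Hz
R_b = 92.13 Mbps = 9.213e+07 bps -> 10*log10(R_b) = 79.6440 dB-Hz
Eb/N0 = C/N0 - 10*log10(R_b) = 89.5000 - 79.6440 = 9.8560 dB
Margin = Eb/N0 - Eb/N0_req = 9.8560 - 6.9 = 2.9560 dB (link closes)

2.9560 dB


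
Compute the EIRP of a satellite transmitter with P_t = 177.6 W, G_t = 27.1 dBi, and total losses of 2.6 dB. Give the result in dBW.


Pt = 177.6 W = 22.4944 dBW
EIRP = Pt_dBW + Gt - losses = 22.4944 + 27.1 - 2.6 = 46.9944 dBW

46.9944 dBW


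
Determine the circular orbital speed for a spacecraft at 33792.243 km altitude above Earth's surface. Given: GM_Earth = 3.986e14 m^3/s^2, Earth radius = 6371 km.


r = R_E + alt = 6371.0 + 33792.243 = 40163.2430 km = 4.0163243e+07 m
v = sqrt(mu/r) = sqrt(3.986e14 / 4.0163243e+07) = 3150.3170 m/s = 3.1503 km/s

3.1503 km/s


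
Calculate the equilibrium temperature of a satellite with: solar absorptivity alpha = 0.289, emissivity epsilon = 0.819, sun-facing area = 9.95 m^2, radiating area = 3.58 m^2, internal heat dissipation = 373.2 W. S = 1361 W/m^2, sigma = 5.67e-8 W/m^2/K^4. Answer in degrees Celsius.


Numerator = alpha*S*A_sun + Q_int = 0.289*1361*9.95 + 373.2 = 4286.8235 W
Denominator = eps*sigma*A_rad = 0.819*5.67e-8*3.58 = 1.6624553e-07 W/K^4
T^4 = 2.5786098e+10 K^4
T = 400.7250 K = 127.5750 C

127.5750 degrees Celsius


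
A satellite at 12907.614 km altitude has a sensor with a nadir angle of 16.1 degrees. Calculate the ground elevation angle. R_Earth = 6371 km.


r = R_E + alt = 19278.6140 km
Law of sines in the satellite / Earth-center / ground-point triangle:
  sin(nadir)/R_E = sin(90 + el)/r  =>  cos(el) = (r/R_E)*sin(nadir)
cos(el) = (19278.6140 / 6371.0000) * sin(16.1 deg) = 0.8391527
el = arccos(0.8391527) = 32.9492 deg
(Earth-central angle = 90 - nadir - el = 40.9508 deg)

32.9492 degrees


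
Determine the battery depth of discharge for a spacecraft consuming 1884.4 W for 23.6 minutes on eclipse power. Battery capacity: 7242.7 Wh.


E_used = P * t / 60 = 1884.4 * 23.6 / 60 = 741.1973 Wh
DOD = E_used / E_total * 100 = 741.1973 / 7242.7 * 100
DOD = 10.2337 %

10.2337 %


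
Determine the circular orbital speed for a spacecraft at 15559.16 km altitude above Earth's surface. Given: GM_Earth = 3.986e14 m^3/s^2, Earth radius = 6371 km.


r = R_E + alt = 6371.0 + 15559.16 = 21930.1600 km = 2.193016e+07 m
v = sqrt(mu/r) = sqrt(3.986e14 / 2.193016e+07) = 4263.3182 m/s = 4.2633 km/s

4.2633 km/s


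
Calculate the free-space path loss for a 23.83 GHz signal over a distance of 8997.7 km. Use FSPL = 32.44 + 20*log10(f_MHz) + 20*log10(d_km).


f = 23.83 GHz = 23830.0000 MHz
d = 8997.7 km
FSPL = 32.44 + 20*log10(23830.0000) + 20*log10(8997.7)
FSPL = 32.44 + 87.5425 + 79.0826
FSPL = 199.0651 dB

199.0651 dB


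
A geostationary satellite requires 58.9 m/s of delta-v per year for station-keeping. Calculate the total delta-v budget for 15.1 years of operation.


dV = rate * years = 58.9 * 15.1
dV = 889.3900 m/s

889.3900 m/s


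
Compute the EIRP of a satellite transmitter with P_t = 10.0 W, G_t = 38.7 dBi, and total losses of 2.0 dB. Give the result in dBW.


Pt = 10.0 W = 10.0000 dBW
EIRP = Pt_dBW + Gt - losses = 10.0000 + 38.7 - 2.0 = 46.7000 dBW

46.7000 dBW


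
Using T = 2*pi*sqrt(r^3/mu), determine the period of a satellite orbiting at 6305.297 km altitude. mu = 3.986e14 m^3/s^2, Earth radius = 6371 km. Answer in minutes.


r = 12676.2970 km = 1.2676297e+07 m
T = 2*pi*sqrt(r^3/mu) = 2*pi*sqrt(2.0369352e+21 / 3.986e14)
T = 14203.6457 s = 236.7274 min

236.7274 minutes


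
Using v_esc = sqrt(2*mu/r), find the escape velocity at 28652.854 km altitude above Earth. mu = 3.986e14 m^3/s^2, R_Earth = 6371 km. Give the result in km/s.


r = 6371.0 + 28652.854 = 35023.8540 km = 3.5023854e+07 m
v_esc = sqrt(2*mu/r) = sqrt(2*3.986e14 / 3.5023854e+07)
v_esc = 4770.9150 m/s = 4.7709 km/s

4.7709 km/s


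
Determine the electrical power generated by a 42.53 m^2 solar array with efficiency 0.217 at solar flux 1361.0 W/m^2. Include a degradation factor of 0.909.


P = area * eta * S * degradation
P = 42.53 * 0.217 * 1361.0 * 0.909
P = 11417.6605 W

11417.6605 W


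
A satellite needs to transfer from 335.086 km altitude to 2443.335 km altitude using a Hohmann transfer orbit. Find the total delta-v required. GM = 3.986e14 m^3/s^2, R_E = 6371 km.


r1 = 6706.0860 km = 6.706086e+06 m
r2 = 8814.3350 km = 8.814335e+06 m
dv1 = sqrt(mu/r1)*(sqrt(2*r2/(r1+r2)) - 1) = 506.9596 m/s
dv2 = sqrt(mu/r2)*(1 - sqrt(2*r1/(r1+r2))) = 473.3955 m/s
total dv = |dv1| + |dv2| = 506.9596 + 473.3955 = 980.3551 m/s = 0.9803551 km/s

0.9804 km/s


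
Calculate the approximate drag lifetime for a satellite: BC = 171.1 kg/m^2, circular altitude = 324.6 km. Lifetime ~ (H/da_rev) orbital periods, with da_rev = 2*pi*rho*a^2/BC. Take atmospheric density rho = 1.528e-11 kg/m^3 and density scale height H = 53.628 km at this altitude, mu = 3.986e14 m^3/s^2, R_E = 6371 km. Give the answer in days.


a = R_E + alt = 6695.6000 km = 6.6956e+06 m
da_rev = 2*pi*rho*a^2/BC = 2*pi*1.528e-11*(6.6956e+06)^2/171.1 = 25.155457 m per revolution
N = H/da_rev = 53628.0000 m / 25.155457 m = 2131.8635 revolutions
P = 2*pi*sqrt(a^3/mu) = 5452.4975 s
lifetime = N*P = 2131.8635 * 5452.4975 = 1.162398e+07 s = 134.5368 days

134.5368 days


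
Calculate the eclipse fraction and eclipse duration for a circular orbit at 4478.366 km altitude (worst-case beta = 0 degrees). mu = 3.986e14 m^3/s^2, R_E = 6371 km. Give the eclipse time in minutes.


r = 10849.3660 km
T = 187.4418 min
Eclipse fraction = arcsin(R_E/r)/pi = arcsin(6371.0000/10849.3660)/pi
= arcsin(0.5872233)/pi = 0.1997789
Eclipse duration = 0.1997789 * 187.4418 = 37.4469 min

37.4469 minutes


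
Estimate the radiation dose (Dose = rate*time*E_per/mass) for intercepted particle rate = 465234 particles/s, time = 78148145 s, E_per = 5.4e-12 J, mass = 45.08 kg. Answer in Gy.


Total energy deposited = rate * time * E_per
  = 465234 * 78148145 * 5.4e-12 = 196.3287 J
Dose = E_total / mass = 196.3287 / 45.08
Dose = 4.3551 Gy

4.3551 Gy


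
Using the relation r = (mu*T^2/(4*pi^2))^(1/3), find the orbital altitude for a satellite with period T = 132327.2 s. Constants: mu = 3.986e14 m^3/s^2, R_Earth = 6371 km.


T = 132327.2 s
r = (mu*T^2/(4*pi^2))^(1/3) = (3.986e14 * 132327.2^2 / (4*pi^2))^(1/3)
r = 5.612529e+07 m = 56125.2904 km
alt = r - R_E = 56125.2904 - 6371 = 49754.2904 km

49754.2904 km


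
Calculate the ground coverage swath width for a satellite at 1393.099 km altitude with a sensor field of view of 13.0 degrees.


FOV = 13.0 deg = 0.2268928 rad
swath = 2 * alt * tan(FOV/2) = 2 * 1393.099 * tan(0.1134464)
swath = 2 * 1393.099 * 0.1139356
swath = 317.4472 km

317.4472 km


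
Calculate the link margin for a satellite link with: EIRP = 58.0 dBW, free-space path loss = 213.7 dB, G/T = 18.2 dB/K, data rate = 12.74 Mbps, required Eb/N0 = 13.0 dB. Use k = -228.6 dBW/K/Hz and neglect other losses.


C/N0 = EIRP - FSPL + G/T - k = 58.0 - 213.7 + 18.2 - (-228.6)
C/N0 = 91.1000 dB-Hz
R_b = 12.74 Mbps = 1.274e+07 bps -> 10*log10(R_b) = 71.0517 dB-Hz
Eb/N0 = C/N0 - 10*log10(R_b) = 91.1000 - 71.0517 = 20.0483 dB
Margin = Eb/N0 - Eb/N0_req = 20.0483 - 13.0 = 7.0483 dB (link closes)

7.0483 dB


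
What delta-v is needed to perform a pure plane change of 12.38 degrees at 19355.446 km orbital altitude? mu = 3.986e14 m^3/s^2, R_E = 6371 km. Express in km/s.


r = 25726.4460 km = 2.5726446e+07 m
V = sqrt(mu/r) = 3936.2144 m/s
di = 12.38 deg = 0.2160718 rad
dV = 2*V*sin(di/2) = 2*3936.2144*sin(0.1080359)
dV = 848.8513 m/s = 0.8488513 km/s

0.8489 km/s


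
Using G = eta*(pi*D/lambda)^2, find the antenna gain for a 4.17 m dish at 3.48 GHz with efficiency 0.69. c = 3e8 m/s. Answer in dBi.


lambda = c/f = 3e8 / 3.48e+09 = 0.0862069 m
G = eta*(pi*D/lambda)^2 = 0.69*(pi*4.17/0.0862069)^2
G = 15934.4444 (linear)
G = 10*log10(15934.4444) = 42.0234 dBi

42.0234 dBi


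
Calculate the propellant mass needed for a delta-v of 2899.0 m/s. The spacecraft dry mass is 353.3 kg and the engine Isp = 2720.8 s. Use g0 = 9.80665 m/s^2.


ve = Isp * g0 = 2720.8 * 9.80665 = 26681.933320 m/s
mass ratio = exp(dv/ve) = exp(2899.0/26681.933320) = 1.11477244
m_prop = m_dry * (mr - 1) = 353.3 * (1.11477244 - 1)
m_prop = 40.5491 kg

40.5491 kg


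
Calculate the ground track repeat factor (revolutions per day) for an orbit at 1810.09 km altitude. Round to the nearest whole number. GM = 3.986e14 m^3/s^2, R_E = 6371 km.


r = 8.18109e+06 m
T = 2*pi*sqrt(r^3/mu) = 7364.2407 s = 122.7373 min
revs/day = 1440 / 122.7373 = 11.7324
Rounded: 12 revolutions per day

12 revolutions per day


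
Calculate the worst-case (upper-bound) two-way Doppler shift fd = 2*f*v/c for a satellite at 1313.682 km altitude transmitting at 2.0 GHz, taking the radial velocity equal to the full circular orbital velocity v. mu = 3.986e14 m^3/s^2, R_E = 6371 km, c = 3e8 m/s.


r = 7.684682e+06 m
v = sqrt(mu/r) = 7202.0428 m/s (worst-case radial velocity)
f = 2.0 GHz = 2.0e+09 Hz
fd = 2*f*v/c = 2*2.0e+09*7202.0428/3.0e+08
fd = 96027.2371 Hz

96027.2371 Hz


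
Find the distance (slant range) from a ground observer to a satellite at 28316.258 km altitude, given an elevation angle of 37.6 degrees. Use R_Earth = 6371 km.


h = 28316.258 km, el = 37.6 deg
d = -R_E*sin(el) + sqrt((R_E*sin(el))^2 + 2*R_E*h + h^2)
d = -6371.0000*sin(0.6562438) + sqrt((6371.0000*0.6101452)^2 + 2*6371.0000*28316.258 + 28316.258^2)
d = 30430.7899 km

30430.7899 km


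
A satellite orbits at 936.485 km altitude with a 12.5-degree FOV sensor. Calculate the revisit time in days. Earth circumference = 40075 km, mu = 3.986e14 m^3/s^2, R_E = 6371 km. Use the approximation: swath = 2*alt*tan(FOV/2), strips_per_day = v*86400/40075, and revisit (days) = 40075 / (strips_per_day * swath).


swath = 2*936.485*tan(0.1090831) = 205.1236 km
v = sqrt(mu/r) = 7385.5813 m/s = 7.3856 km/s
strips/day = v*86400/40075 = 7.3856*86400/40075 = 15.9230
coverage/day = strips * swath = 15.9230 * 205.1236 = 3266.1827 km
revisit = 40075 / 3266.1827 = 12.2697 days

12.2697 days


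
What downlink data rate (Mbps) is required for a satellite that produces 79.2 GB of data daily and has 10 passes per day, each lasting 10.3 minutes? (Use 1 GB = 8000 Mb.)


total contact time = 10 * 10.3 * 60 = 6180.0000 s
data = 79.2 GB = 633600.0000 Mb
rate = 633600.0000 / 6180.0000 = 102.5243 Mbps

102.5243 Mbps


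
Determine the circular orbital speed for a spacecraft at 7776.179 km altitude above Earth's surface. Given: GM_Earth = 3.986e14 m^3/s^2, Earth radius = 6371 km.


r = R_E + alt = 6371.0 + 7776.179 = 14147.1790 km = 1.4147179e+07 m
v = sqrt(mu/r) = sqrt(3.986e14 / 1.4147179e+07) = 5308.0343 m/s = 5.3080 km/s

5.3080 km/s


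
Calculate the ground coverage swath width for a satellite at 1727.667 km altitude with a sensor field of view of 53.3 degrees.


FOV = 53.3 deg = 0.9302605 rad
swath = 2 * alt * tan(FOV/2) = 2 * 1727.667 * tan(0.4651302)
swath = 2 * 1727.667 * 0.5018547
swath = 1734.0755 km

1734.0755 km


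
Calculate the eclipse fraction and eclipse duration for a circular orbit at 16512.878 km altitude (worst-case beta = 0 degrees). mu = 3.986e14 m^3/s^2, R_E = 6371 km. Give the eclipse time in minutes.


r = 22883.8780 km
T = 574.1884 min
Eclipse fraction = arcsin(R_E/r)/pi = arcsin(6371.0000/22883.8780)/pi
= arcsin(0.2784056)/pi = 0.08980594
Eclipse duration = 0.08980594 * 574.1884 = 51.5655 min

51.5655 minutes


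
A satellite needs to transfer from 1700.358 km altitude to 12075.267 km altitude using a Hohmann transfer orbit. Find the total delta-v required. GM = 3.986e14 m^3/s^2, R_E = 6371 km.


r1 = 8071.3580 km = 8.071358e+06 m
r2 = 18446.2670 km = 1.8446267e+07 m
dv1 = sqrt(mu/r1)*(sqrt(2*r2/(r1+r2)) - 1) = 1261.4963 m/s
dv2 = sqrt(mu/r2)*(1 - sqrt(2*r1/(r1+r2))) = 1021.6183 m/s
total dv = |dv1| + |dv2| = 1261.4963 + 1021.6183 = 2283.1147 m/s = 2.2831 km/s

2.2831 km/s


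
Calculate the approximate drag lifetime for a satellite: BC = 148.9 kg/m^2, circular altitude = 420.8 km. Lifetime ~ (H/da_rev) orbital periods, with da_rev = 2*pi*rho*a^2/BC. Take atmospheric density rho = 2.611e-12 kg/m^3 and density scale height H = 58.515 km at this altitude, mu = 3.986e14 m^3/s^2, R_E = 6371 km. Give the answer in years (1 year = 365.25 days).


a = R_E + alt = 6791.8000 km = 6.7918e+06 m
da_rev = 2*pi*rho*a^2/BC = 2*pi*2.611e-12*(6.7918e+06)^2/148.9 = 5.082318 m per revolution
N = H/da_rev = 58515.0000 m / 5.082318 m = 11513.4476 revolutions
P = 2*pi*sqrt(a^3/mu) = 5570.4279 s
lifetime = N*P = 11513.4476 * 5570.4279 = 6.4134829e+07 s = 742.3013 days
years = 742.3013 / 365.25 = 2.0323 years

2.0323 years


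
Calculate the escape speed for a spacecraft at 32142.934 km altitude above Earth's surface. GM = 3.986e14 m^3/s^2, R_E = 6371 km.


r = 6371.0 + 32142.934 = 38513.9340 km = 3.8513934e+07 m
v_esc = sqrt(2*mu/r) = sqrt(2*3.986e14 / 3.8513934e+07)
v_esc = 4549.6156 m/s = 4.5496 km/s

4.5496 km/s


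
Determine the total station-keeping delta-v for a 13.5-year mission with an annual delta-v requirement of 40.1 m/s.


dV = rate * years = 40.1 * 13.5
dV = 541.3500 m/s

541.3500 m/s


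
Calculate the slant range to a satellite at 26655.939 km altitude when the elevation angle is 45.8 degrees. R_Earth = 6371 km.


h = 26655.939 km, el = 45.8 deg
d = -R_E*sin(el) + sqrt((R_E*sin(el))^2 + 2*R_E*h + h^2)
d = -6371.0000*sin(0.7993608) + sqrt((6371.0000*0.7169106)^2 + 2*6371.0000*26655.939 + 26655.939^2)
d = 28159.4711 km

28159.4711 km


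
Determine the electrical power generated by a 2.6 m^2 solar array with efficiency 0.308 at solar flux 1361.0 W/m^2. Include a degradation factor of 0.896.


P = area * eta * S * degradation
P = 2.6 * 0.308 * 1361.0 * 0.896
P = 976.5404 W

976.5404 W


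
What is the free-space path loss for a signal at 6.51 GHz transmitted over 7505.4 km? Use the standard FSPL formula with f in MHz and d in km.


f = 6.51 GHz = 6510.0000 MHz
d = 7505.4 km
FSPL = 32.44 + 20*log10(6510.0000) + 20*log10(7505.4)
FSPL = 32.44 + 76.2716 + 77.5075
FSPL = 186.2191 dB

186.2191 dB


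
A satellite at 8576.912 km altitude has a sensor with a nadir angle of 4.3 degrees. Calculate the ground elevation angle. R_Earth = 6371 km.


r = R_E + alt = 14947.9120 km
Law of sines in the satellite / Earth-center / ground-point triangle:
  sin(nadir)/R_E = sin(90 + el)/r  =>  cos(el) = (r/R_E)*sin(nadir)
cos(el) = (14947.9120 / 6371.0000) * sin(4.3 deg) = 0.1759183
el = arccos(0.1759183) = 79.8679 deg
(Earth-central angle = 90 - nadir - el = 5.8321 deg)

79.8679 degrees


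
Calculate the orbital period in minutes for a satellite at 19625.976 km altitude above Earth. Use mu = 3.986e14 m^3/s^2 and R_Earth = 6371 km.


r = 25996.9760 km = 2.5996976e+07 m
T = 2*pi*sqrt(r^3/mu) = 2*pi*sqrt(1.7569868e+22 / 3.986e14)
T = 41715.3096 s = 695.2552 min

695.2552 minutes


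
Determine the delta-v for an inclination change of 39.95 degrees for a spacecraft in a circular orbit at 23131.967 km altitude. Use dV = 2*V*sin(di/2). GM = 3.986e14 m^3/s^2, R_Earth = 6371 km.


r = 29502.9670 km = 2.9502967e+07 m
V = sqrt(mu/r) = 3675.6640 m/s
di = 39.95 deg = 0.697259 rad
dV = 2*V*sin(di/2) = 2*3675.6640*sin(0.3486295)
dV = 2511.2878 m/s = 2.5113 km/s

2.5113 km/s


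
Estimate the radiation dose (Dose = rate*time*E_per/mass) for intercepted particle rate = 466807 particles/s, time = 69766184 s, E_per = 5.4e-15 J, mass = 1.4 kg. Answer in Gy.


Total energy deposited = rate * time * E_per
  = 466807 * 69766184 * 5.4e-15 = 0.1758637 J
Dose = E_total / mass = 0.1758637 / 1.4
Dose = 0.1256169 Gy

0.1256 Gy


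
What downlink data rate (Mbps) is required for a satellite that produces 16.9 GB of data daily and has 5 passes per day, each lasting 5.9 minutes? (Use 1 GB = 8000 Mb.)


total contact time = 5 * 5.9 * 60 = 1770.0000 s
data = 16.9 GB = 135200.0000 Mb
rate = 135200.0000 / 1770.0000 = 76.3842 Mbps

76.3842 Mbps


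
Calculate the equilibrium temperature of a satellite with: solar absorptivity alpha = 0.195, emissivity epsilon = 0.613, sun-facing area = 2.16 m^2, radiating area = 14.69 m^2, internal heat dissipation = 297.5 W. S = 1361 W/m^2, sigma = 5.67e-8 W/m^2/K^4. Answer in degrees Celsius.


Numerator = alpha*S*A_sun + Q_int = 0.195*1361*2.16 + 297.5 = 870.7532 W
Denominator = eps*sigma*A_rad = 0.613*5.67e-8*14.69 = 5.105818e-07 W/K^4
T^4 = 1.7054137e+09 K^4
T = 203.2158 K = -69.9342 C

-69.9342 degrees Celsius


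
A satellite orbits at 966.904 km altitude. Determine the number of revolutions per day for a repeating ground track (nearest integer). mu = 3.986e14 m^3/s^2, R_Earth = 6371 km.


r = 7.337904e+06 m
T = 2*pi*sqrt(r^3/mu) = 6255.6042 s = 104.2601 min
revs/day = 1440 / 104.2601 = 13.8116
Rounded: 14 revolutions per day

14 revolutions per day


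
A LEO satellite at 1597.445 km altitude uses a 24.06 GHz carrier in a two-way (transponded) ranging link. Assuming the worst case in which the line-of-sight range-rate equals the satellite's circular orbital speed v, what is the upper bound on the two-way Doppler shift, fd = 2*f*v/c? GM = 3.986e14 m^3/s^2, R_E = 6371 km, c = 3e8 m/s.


r = 7.968445e+06 m
v = sqrt(mu/r) = 7072.6450 m/s (worst-case radial velocity)
f = 24.06 GHz = 2.406e+10 Hz
fd = 2*f*v/c = 2*2.406e+10*7072.6450/3.0e+08
fd = 1.1344523e+06 Hz

1.1345e+06 Hz
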